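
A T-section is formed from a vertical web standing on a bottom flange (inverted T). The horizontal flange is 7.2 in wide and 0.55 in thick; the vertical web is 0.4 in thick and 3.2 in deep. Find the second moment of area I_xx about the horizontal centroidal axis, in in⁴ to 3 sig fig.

Break the section into simple shapes (no overlaps), measuring from the bottom-left corner of the bounding box.
Flange: 7.2 × 0.55, A = 3.96 in², y = 0.275 in, Ī = 0.099825 in⁴.
Web: 0.4 × 3.2, A = 1.28 in², y = 2.15 in, Ī = 1.0923 in⁴.
Centroid: ȳ = ΣA·y / ΣA = 0.73302 in.
Transfer each piece to the horizontal centroidal axis using Ī + A·d² with d = y − 0.73302:
  flange: d = -0.45802 in → contributes +0.93055 in⁴
  web: d = 1.417 in → contributes +3.6623 in⁴
Total I = 4.5929 in⁴.

I_xx ≈ 4.59 in⁴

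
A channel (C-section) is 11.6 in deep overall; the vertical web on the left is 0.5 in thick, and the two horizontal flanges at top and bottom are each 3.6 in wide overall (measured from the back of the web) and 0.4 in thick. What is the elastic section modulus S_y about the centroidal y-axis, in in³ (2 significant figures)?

Break the section into simple shapes (no overlaps), measuring from the bottom-left corner of the bounding box.
Web: 0.5 × 11.6, A = 5.8 in², x = 0.25 in, Ī = 0.1208 in⁴.
Top flange (beyond web): 3.1 × 0.4, A = 1.24 in², x = 2.05 in, Ī = 0.993 in⁴.
Bottom flange (beyond web): 3.1 × 0.4, A = 1.24 in², x = 2.05 in, Ī = 0.993 in⁴.
Centroid: x̄ = ΣA·x / ΣA = 0.7891 in.
Transfer each piece to the centroidal y-axis using Ī + A·d² with d = x − 0.7891:
  web: d = -0.5391 in → contributes +1.807 in⁴
  top flange (beyond web): d = 1.261 in → contributes +2.964 in⁴
  bottom flange (beyond web): d = 1.261 in → contributes +2.964 in⁴
Total I = 7.735 in⁴.
Extreme fibre distance c = 2.811 in; S = I/c = 2.752 in³.

S_y ≈ 2.8 in³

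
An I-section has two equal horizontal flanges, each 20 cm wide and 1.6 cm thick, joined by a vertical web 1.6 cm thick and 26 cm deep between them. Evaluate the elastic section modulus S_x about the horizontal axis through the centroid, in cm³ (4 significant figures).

Split into non-overlapping primitives; take the origin at the lower-left of the bounding box.
Bottom flange: 20 × 1.6, A = 32 cm², y = 0.8 cm, Ī = 6.82667 cm⁴.
Web: 1.6 × 26, A = 41.6 cm², y = 14.6 cm, Ī = 2343.47 cm⁴.
Top flange: 20 × 1.6, A = 32 cm², y = 28.4 cm, Ī = 6.82667 cm⁴.
By symmetry the centroid is at mid-height, ȳ = 14.6 cm.
Transfer each piece to the horizontal axis through the centroid using Ī + A·d² with d = y − 14.6:
  bottom flange: d = -13.8 cm → contributes +6100.91 cm⁴
  web: d = 0 cm → contributes +2343.47 cm⁴
  top flange: d = 13.8 cm → contributes +6100.91 cm⁴
Total I = 14545.3 cm⁴.
Extreme fibre distance c = 14.6 cm; S = I/c = 996.252 cm³.

S_x ≈ 996.3 cm³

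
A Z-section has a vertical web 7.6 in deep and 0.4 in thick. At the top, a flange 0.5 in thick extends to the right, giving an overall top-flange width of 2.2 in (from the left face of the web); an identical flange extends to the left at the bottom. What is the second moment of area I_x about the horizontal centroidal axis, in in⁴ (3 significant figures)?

Decompose the section into non-overlapping parts with the origin at the bottom-left of its bounding rectangle.
Web: 0.4 × 7.6, A = 3.04 in², y = 3.8 in, Ī = 14.633 in⁴.
Top flange (beyond web): 1.8 × 0.5, A = 0.9 in², y = 7.35 in, Ī = 0.01875 in⁴.
Bottom flange (beyond web): 1.8 × 0.5, A = 0.9 in², y = 0.25 in, Ī = 0.01875 in⁴.
Centroid: ȳ = ΣA·y / ΣA = 3.8 in.
Transfer each piece to the horizontal centroidal axis using Ī + A·d² with d = y − 3.8:
  web: d = 0 in → contributes +14.633 in⁴
  top flange (beyond web): d = 3.55 in → contributes +11.361 in⁴
  bottom flange (beyond web): d = -3.55 in → contributes +11.361 in⁴
Total I = 37.355 in⁴.

I_x ≈ 37.4 in⁴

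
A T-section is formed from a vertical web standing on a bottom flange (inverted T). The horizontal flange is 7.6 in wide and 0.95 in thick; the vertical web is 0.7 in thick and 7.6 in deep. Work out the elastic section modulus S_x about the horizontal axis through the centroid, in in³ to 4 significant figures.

S_x ≈ 13.12 in³

Split into non-overlapping primitives; take the origin at the lower-left of the bounding box.
Flange: 7.6 × 0.95, A = 7.22 in², y = 0.475 in, Ī = 0.543004 in⁴.
Web: 0.7 × 7.6, A = 5.32 in², y = 4.75 in, Ī = 25.6069 in⁴.
Centroid: ȳ = ΣA·y / ΣA = 2.28864 in.
Transfer each piece to the horizontal axis through the centroid using Ī + A·d² with d = y − 2.28864:
  flange: d = -1.81364 in → contributes +24.2916 in⁴
  web: d = 2.46136 in → contributes +57.8371 in⁴
Total I = 82.1287 in⁴.
Extreme fibre distance c = 6.26136 in; S = I/c = 13.1167 in³.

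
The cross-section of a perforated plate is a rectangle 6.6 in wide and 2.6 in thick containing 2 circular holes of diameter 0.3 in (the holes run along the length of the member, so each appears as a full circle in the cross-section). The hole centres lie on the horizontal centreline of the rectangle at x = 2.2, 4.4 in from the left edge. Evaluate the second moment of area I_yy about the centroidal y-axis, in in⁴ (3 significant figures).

Split into non-overlapping primitives; take the origin at the lower-left of the bounding box.
Plate: 6.6 × 2.6, A = 17.16 in², x = 3.3 in, Ī = 62.291 in⁴.
Hole 1 (subtracted): ⌀0.3, A = 0.070686 in², x = 2.2 in, Ī = 0.00039761 in⁴.
Hole 2 (subtracted): ⌀0.3, A = 0.070686 in², x = 4.4 in, Ī = 0.00039761 in⁴.
By symmetry the centroid is at mid-width, x̄ = 3.3 in.
Transfer each piece to the centroidal y-axis using Ī + A·d² with d = x − 3.3:
  plate: d = 0 in → contributes +62.291 in⁴
  hole 1: d = -1.1 in → contributes −0.085927 in⁴
  hole 2: d = 1.1 in → contributes −0.085927 in⁴
Total I = 62.119 in⁴.

I_yy ≈ 62.1 in⁴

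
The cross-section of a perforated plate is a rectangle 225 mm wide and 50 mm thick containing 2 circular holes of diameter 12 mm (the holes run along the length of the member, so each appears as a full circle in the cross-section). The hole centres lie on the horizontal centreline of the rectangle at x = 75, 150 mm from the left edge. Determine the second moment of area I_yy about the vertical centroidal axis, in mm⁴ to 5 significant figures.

I_yy ≈ 4.7141 × 10⁷ mm⁴

Treat the section as a set of non-overlapping primitives; coordinates are from the bounding-box lower-left.
Plate: 225 × 50, A = 11 250 mm², x = 112.5 mm, Ī = 47 460 938 mm⁴.
Hole 1 (subtracted): ⌀12, A = 113.0973 mm², x = 75 mm, Ī = 1017.876 mm⁴.
Hole 2 (subtracted): ⌀12, A = 113.0973 mm², x = 150 mm, Ī = 1017.876 mm⁴.
By symmetry the centroid is at mid-width, x̄ = 112.5 mm.
Transfer each piece to the vertical centroidal axis using Ī + A·d² with d = x − 112.5:
  plate: d = 0 mm → contributes +47 460 938 mm⁴
  hole 1: d = -37.5 mm → contributes −160 061 mm⁴
  hole 2: d = 37.5 mm → contributes −160 061 mm⁴
Total I = 47 140 815 mm⁴.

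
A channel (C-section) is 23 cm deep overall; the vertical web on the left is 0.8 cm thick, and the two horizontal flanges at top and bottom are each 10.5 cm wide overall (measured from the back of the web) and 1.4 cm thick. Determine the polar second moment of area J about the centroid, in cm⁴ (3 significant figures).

Break the section into simple shapes (no overlaps), measuring from the bottom-left corner of the bounding box.
Web: 0.8 × 23, A = 18.4 cm², y = 11.5 cm, Ī = 811.13 cm⁴.
Top flange (beyond web): 9.7 × 1.4, A = 13.58 cm², y = 22.3 cm, Ī = 2.2181 cm⁴.
Bottom flange (beyond web): 9.7 × 1.4, A = 13.58 cm², y = 0.7 cm, Ī = 2.2181 cm⁴.
By symmetry the centroid is at mid-height, ȳ = 11.5 cm.
Transfer each piece to the centroidal x-axis using Ī + A·d² with d = y − 11.5:
  web: d = 0 cm → contributes +811.13 cm⁴
  top flange (beyond web): d = 10.8 cm → contributes +1586.2 cm⁴
  bottom flange (beyond web): d = -10.8 cm → contributes +1586.2 cm⁴
Total I = 3983.5 cm⁴.
For the y-axis: x̄ = 3.5297 cm.
Repeating about the centroidal y-axis gives I_y = 516.27 cm⁴.
Polar second moment: J = I_x + I_y = 4499.8 cm⁴.

J ≈ 4500 cm⁴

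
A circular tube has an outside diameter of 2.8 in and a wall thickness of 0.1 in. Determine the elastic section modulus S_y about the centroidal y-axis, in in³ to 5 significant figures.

S_y ≈ 0.55286 in³

Split into non-overlapping primitives; take the origin at the lower-left of the bounding box.
Outer circle: ⌀2.8, A = 6.157522 in², x = 1.4 in, Ī = 3.017186 in⁴.
Bore (subtracted): ⌀2.6, A = 5.309292 in², x = 1.4 in, Ī = 2.243176 in⁴.
By symmetry the centroid is at mid-width, x̄ = 1.4 in.
All pieces are centred on the centroidal y-axis, so I = ΣĪ (holes subtracted) = 0.7740099 in⁴.
Extreme fibre distance c = 1.4 in; S = I/c = 0.5528642 in³.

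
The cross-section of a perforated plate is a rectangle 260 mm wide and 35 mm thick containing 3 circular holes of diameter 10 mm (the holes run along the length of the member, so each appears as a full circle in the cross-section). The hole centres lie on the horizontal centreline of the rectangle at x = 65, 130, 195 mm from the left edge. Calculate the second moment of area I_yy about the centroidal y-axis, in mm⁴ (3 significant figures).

I_yy ≈ 5.06 × 10⁷ mm⁴

Decompose the section into non-overlapping parts with the origin at the bottom-left of its bounding rectangle.
Plate: 260 × 35, A = 9 100 mm², x = 130 mm, Ī = 51 263 333 mm⁴.
Hole 1 (subtracted): ⌀10, A = 78.54 mm², x = 65 mm, Ī = 490.87 mm⁴.
Hole 2 (subtracted): ⌀10, A = 78.54 mm², x = 130 mm, Ī = 490.87 mm⁴.
Hole 3 (subtracted): ⌀10, A = 78.54 mm², x = 195 mm, Ī = 490.87 mm⁴.
By symmetry the centroid is at mid-width, x̄ = 130 mm.
Transfer each piece to the centroidal y-axis using Ī + A·d² with d = x − 130:
  plate: d = 0 mm → contributes +51 263 333 mm⁴
  hole 1: d = -65 mm → contributes −332 322 mm⁴
  hole 2: d = 0 mm → contributes −490.87 mm⁴
  hole 3: d = 65 mm → contributes −332 322 mm⁴
Total I = 50 598 199 mm⁴.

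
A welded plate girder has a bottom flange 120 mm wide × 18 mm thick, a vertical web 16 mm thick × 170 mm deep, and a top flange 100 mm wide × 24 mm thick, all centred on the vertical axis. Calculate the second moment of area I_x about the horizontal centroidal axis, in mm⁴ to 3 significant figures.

Break the section into simple shapes (no overlaps), measuring from the bottom-left corner of the bounding box.
Bottom plate: 120 × 18, A = 2 160 mm², y = 9 mm, Ī = 58 320 mm⁴.
Web plate: 16 × 170, A = 2 720 mm², y = 103 mm, Ī = 6 550 667 mm⁴.
Top plate: 100 × 24, A = 2 400 mm², y = 200 mm, Ī = 115 200 mm⁴.
Centroid: ȳ = ΣA·y / ΣA = 107.09 mm.
Transfer each piece to the horizontal centroidal axis using Ī + A·d² with d = y − 107.09:
  bottom plate: d = -98.088 mm → contributes +20 840 195 mm⁴
  web plate: d = -4.0879 mm → contributes +6 596 121 mm⁴
  top plate: d = 92.912 mm → contributes +20 833 575 mm⁴
Total I = 48 269 890 mm⁴.

I_x ≈ 4.83 × 10⁷ mm⁴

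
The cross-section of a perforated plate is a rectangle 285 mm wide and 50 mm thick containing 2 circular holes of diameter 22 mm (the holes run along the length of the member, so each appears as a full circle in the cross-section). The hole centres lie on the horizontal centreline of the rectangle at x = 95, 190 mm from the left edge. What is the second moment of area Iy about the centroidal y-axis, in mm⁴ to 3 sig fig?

Break the section into simple shapes (no overlaps), measuring from the bottom-left corner of the bounding box.
Plate: 285 × 50, A = 14 250 mm², x = 142.5 mm, Ī = 96 454 688 mm⁴.
Hole 1 (subtracted): ⌀22, A = 380.13 mm², x = 95 mm, Ī = 11 499 mm⁴.
Hole 2 (subtracted): ⌀22, A = 380.13 mm², x = 190 mm, Ī = 11 499 mm⁴.
By symmetry the centroid is at mid-width, x̄ = 142.5 mm.
Transfer each piece to the centroidal y-axis using Ī + A·d² with d = x − 142.5:
  plate: d = 0 mm → contributes +96 454 688 mm⁴
  hole 1: d = -47.5 mm → contributes −869 173 mm⁴
  hole 2: d = 47.5 mm → contributes −869 173 mm⁴
Total I = 94 716 341 mm⁴.

Iy ≈ 9.47 × 10⁷ mm⁴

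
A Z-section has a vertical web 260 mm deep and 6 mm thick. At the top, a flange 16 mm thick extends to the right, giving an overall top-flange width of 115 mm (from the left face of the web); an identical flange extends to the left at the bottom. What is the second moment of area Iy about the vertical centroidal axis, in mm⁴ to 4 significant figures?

Iy ≈ 1.499 × 10⁷ mm⁴

Decompose the section into non-overlapping parts with the origin at the bottom-left of its bounding rectangle.
Web: 6 × 260, A = 1 560 mm², x = 112 mm, Ī = 4 680 mm⁴.
Top flange (beyond web): 109 × 16, A = 1 744 mm², x = 169.5 mm, Ī = 1 726 705 mm⁴.
Bottom flange (beyond web): 109 × 16, A = 1 744 mm², x = 54.5 mm, Ī = 1 726 705 mm⁴.
Centroid: x̄ = ΣA·x / ΣA = 112 mm.
Transfer each piece to the vertical centroidal axis using Ī + A·d² with d = x − 112:
  web: d = 0 mm → contributes +4 680 mm⁴
  top flange (beyond web): d = 57.5 mm → contributes +7 492 805 mm⁴
  bottom flange (beyond web): d = -57.5 mm → contributes +7 492 805 mm⁴
Total I = 14 990 291 mm⁴.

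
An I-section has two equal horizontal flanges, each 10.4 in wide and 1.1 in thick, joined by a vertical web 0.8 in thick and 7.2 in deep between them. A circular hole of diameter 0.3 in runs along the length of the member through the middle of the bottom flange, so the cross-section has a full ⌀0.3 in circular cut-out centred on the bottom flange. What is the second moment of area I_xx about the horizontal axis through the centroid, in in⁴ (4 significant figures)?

I_xx ≈ 420.0 in⁴

Decompose the section into non-overlapping parts with the origin at the bottom-left of its bounding rectangle.
Bottom flange: 10.4 × 1.1, A = 11.44 in², y = 0.55 in, Ī = 1.15353 in⁴.
Web: 0.8 × 7.2, A = 5.76 in², y = 4.7 in, Ī = 24.8832 in⁴.
Top flange: 10.4 × 1.1, A = 11.44 in², y = 8.85 in, Ī = 1.15353 in⁴.
Hole (subtracted): ⌀0.3, A = 0.0706858 in², y = 0.55 in, Ī = 0.000397608 in⁴.
Centroid: ȳ = ΣA·y / ΣA = 4.71027 in.
Transfer each piece to the horizontal axis through the centroid using Ī + A·d² with d = y − 4.71027:
  bottom flange: d = -4.16027 in → contributes +199.155 in⁴
  web: d = -0.0102679 in → contributes +24.8838 in⁴
  top flange: d = 4.13973 in → contributes +197.205 in⁴
  hole: d = -4.16027 in → contributes −1.22382 in⁴
Total I = 420.02 in⁴.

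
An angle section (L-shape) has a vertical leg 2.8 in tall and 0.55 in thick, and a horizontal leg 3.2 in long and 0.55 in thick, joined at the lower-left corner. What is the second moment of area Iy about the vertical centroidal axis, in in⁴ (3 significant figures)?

Break the section into simple shapes (no overlaps), measuring from the bottom-left corner of the bounding box.
Vertical leg: 0.55 × 2.8, A = 1.54 in², x = 0.275 in, Ī = 0.038821 in⁴.
Horizontal leg (remainder): 2.65 × 0.55, A = 1.4575 in², x = 1.875 in, Ī = 0.85294 in⁴.
Centroid: x̄ = ΣA·x / ΣA = 1.053 in.
Transfer each piece to the vertical centroidal axis using Ī + A·d² with d = x − 1.053:
  vertical leg: d = -0.77798 in → contributes +0.97091 in⁴
  horizontal leg (remainder): d = 0.82202 in → contributes +1.8378 in⁴
Total I = 2.8087 in⁴.

Iy ≈ 2.81 in⁴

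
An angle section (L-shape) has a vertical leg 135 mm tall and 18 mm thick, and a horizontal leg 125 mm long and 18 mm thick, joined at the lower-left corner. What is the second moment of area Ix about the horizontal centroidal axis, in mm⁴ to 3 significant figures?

Break the section into simple shapes (no overlaps), measuring from the bottom-left corner of the bounding box.
Vertical leg: 18 × 135, A = 2 430 mm², y = 67.5 mm, Ī = 3 690 563 mm⁴.
Horizontal leg (remainder): 107 × 18, A = 1 926 mm², y = 9 mm, Ī = 52 002 mm⁴.
Centroid: ȳ = ΣA·y / ΣA = 41.634 mm.
Transfer each piece to the horizontal centroidal axis using Ī + A·d² with d = y − 41.634:
  vertical leg: d = 25.866 mm → contributes +5 316 316 mm⁴
  horizontal leg (remainder): d = -32.634 mm → contributes +2 103 187 mm⁴
Total I = 7 419 503 mm⁴.

Ix ≈ 7.42 × 10⁶ mm⁴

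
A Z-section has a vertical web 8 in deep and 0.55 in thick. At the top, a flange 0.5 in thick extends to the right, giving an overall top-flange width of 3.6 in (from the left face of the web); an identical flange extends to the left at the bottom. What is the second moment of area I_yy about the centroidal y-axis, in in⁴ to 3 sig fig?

Split into non-overlapping primitives; take the origin at the lower-left of the bounding box.
Web: 0.55 × 8, A = 4.4 in², x = 3.325 in, Ī = 0.11092 in⁴.
Top flange (beyond web): 3.05 × 0.5, A = 1.525 in², x = 5.125 in, Ī = 1.1822 in⁴.
Bottom flange (beyond web): 3.05 × 0.5, A = 1.525 in², x = 1.525 in, Ī = 1.1822 in⁴.
Centroid: x̄ = ΣA·x / ΣA = 3.325 in.
Transfer each piece to the centroidal y-axis using Ī + A·d² with d = x − 3.325:
  web: d = 0 in → contributes +0.11092 in⁴
  top flange (beyond web): d = 1.8 in → contributes +6.1232 in⁴
  bottom flange (beyond web): d = -1.8 in → contributes +6.1232 in⁴
Total I = 12.357 in⁴.

I_yy ≈ 12.4 in⁴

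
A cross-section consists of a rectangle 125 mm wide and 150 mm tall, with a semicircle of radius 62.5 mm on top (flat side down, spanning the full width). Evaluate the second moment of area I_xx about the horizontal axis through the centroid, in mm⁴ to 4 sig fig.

I_xx ≈ 8.448 × 10⁷ mm⁴

Decompose the section into non-overlapping parts with the origin at the bottom-left of its bounding rectangle.
Rectangular body: 125 × 150, A = 18 750 mm², y = 75 mm, Ī = 35 156 250 mm⁴.
Semicircular cap: semicircle r = 62.5, A = 6135.92 mm², y = 176.526 mm, Ī = 1 674 758 mm⁴.
Centroid: ȳ = ΣA·y / ΣA = 100.032 mm.
Transfer each piece to the horizontal axis through the centroid using Ī + A·d² with d = y − 100.032:
  rectangular body: d = -25.0324 mm → contributes +46 905 405 mm⁴
  semicircular cap: d = 76.4934 mm → contributes +37 577 531 mm⁴
Total I = 84 482 936 mm⁴.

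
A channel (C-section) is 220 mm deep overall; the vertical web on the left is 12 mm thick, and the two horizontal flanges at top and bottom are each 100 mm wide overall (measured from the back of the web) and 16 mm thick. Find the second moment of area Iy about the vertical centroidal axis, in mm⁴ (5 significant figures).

Iy ≈ 5.2554 × 10⁶ mm⁴

Treat the section as a set of non-overlapping primitives; coordinates are from the bounding-box lower-left.
Web: 12 × 220, A = 2 640 mm², x = 6 mm, Ī = 31 680 mm⁴.
Top flange (beyond web): 88 × 16, A = 1 408 mm², x = 56 mm, Ī = 908629.3 mm⁴.
Bottom flange (beyond web): 88 × 16, A = 1 408 mm², x = 56 mm, Ī = 908629.3 mm⁴.
Centroid: x̄ = ΣA·x / ΣA = 31.80645 mm.
Transfer each piece to the vertical centroidal axis using Ī + A·d² with d = x − 31.80645:
  web: d = -25.80645 mm → contributes +1 789 849 mm⁴
  top flange (beyond web): d = 24.19355 mm → contributes +1 732 771 mm⁴
  bottom flange (beyond web): d = 24.19355 mm → contributes +1 732 771 mm⁴
Total I = 5 255 390 mm⁴.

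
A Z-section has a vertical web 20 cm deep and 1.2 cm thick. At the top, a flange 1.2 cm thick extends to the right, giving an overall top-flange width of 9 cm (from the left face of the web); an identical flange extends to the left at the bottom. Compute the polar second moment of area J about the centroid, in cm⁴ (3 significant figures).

Decompose the section into non-overlapping parts with the origin at the bottom-left of its bounding rectangle.
Web: 1.2 × 20, A = 24 cm², y = 10 cm, Ī = 800 cm⁴.
Top flange (beyond web): 7.8 × 1.2, A = 9.36 cm², y = 19.4 cm, Ī = 1.1232 cm⁴.
Bottom flange (beyond web): 7.8 × 1.2, A = 9.36 cm², y = 0.6 cm, Ī = 1.1232 cm⁴.
Centroid: ȳ = ΣA·y / ΣA = 10 cm.
Transfer each piece to the centroidal x-axis using Ī + A·d² with d = y − 10:
  web: d = 0 cm → contributes +800 cm⁴
  top flange (beyond web): d = 9.4 cm → contributes +828.17 cm⁴
  bottom flange (beyond web): d = -9.4 cm → contributes +828.17 cm⁴
Total I = 2456.3 cm⁴.
For the y-axis: x̄ = 8.4 cm.
Repeating about the centroidal y-axis gives I_y = 476.87 cm⁴.
Polar second moment: J = I_x + I_y = 2933.2 cm⁴.

J ≈ 2930 cm⁴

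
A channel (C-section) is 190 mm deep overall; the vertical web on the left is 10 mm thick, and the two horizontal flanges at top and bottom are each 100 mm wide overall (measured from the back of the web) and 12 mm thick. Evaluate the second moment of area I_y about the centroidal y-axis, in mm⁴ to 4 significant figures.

Break the section into simple shapes (no overlaps), measuring from the bottom-left corner of the bounding box.
Web: 10 × 190, A = 1 900 mm², x = 5 mm, Ī = 15833.3 mm⁴.
Top flange (beyond web): 90 × 12, A = 1 080 mm², x = 55 mm, Ī = 729 000 mm⁴.
Bottom flange (beyond web): 90 × 12, A = 1 080 mm², x = 55 mm, Ī = 729 000 mm⁴.
Centroid: x̄ = ΣA·x / ΣA = 31.601 mm.
Transfer each piece to the centroidal y-axis using Ī + A·d² with d = x − 31.601:
  web: d = -26.601 mm → contributes +1 360 297 mm⁴
  top flange (beyond web): d = 23.399 mm → contributes +1 320 315 mm⁴
  bottom flange (beyond web): d = 23.399 mm → contributes +1 320 315 mm⁴
Total I = 4 000 927 mm⁴.

I_y ≈ 4.001 × 10⁶ mm⁴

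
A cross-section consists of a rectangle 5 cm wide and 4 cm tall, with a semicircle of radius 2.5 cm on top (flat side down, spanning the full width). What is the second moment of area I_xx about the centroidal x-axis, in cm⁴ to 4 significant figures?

Split into non-overlapping primitives; take the origin at the lower-left of the bounding box.
Rectangular body: 5 × 4, A = 20 cm², y = 2 cm, Ī = 26.6667 cm⁴.
Semicircular cap: semicircle r = 2.5, A = 9.81748 cm², y = 5.06103 cm, Ī = 4.28738 cm⁴.
Centroid: ȳ = ΣA·y / ΣA = 3.00785 cm.
Transfer each piece to the centroidal x-axis using Ī + A·d² with d = y − 3.00785:
  rectangular body: d = -1.00785 cm → contributes +46.982 cm⁴
  semicircular cap: d = 2.05318 cm → contributes +45.6734 cm⁴
Total I = 92.6554 cm⁴.

I_xx ≈ 92.66 cm⁴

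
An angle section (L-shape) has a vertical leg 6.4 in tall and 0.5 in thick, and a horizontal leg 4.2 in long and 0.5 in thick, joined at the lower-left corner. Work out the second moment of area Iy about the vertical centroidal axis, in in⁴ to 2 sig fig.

Decompose the section into non-overlapping parts with the origin at the bottom-left of its bounding rectangle.
Vertical leg: 0.5 × 6.4, A = 3.2 in², x = 0.25 in, Ī = 0.06667 in⁴.
Horizontal leg (remainder): 3.7 × 0.5, A = 1.85 in², x = 2.35 in, Ī = 2.111 in⁴.
Centroid: x̄ = ΣA·x / ΣA = 1.019 in.
Transfer each piece to the vertical centroidal axis using Ī + A·d² with d = x − 1.019:
  vertical leg: d = -0.7693 in → contributes +1.961 in⁴
  horizontal leg (remainder): d = 1.331 in → contributes +5.386 in⁴
Total I = 7.347 in⁴.

Iy ≈ 7.3 in⁴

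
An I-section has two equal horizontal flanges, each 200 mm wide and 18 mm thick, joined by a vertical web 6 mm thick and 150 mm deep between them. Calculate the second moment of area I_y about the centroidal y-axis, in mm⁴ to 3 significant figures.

I_y ≈ 2.40 × 10⁷ mm⁴

Decompose the section into non-overlapping parts with the origin at the bottom-left of its bounding rectangle.
Bottom flange: 200 × 18, A = 3 600 mm², x = 100 mm, Ī = 12 000 000 mm⁴.
Web: 6 × 150, A = 900 mm², x = 100 mm, Ī = 2 700 mm⁴.
Top flange: 200 × 18, A = 3 600 mm², x = 100 mm, Ī = 12 000 000 mm⁴.
By symmetry the centroid is at mid-width, x̄ = 100 mm.
All pieces are centred on the centroidal y-axis, so I = ΣĪ = 24 002 700 mm⁴.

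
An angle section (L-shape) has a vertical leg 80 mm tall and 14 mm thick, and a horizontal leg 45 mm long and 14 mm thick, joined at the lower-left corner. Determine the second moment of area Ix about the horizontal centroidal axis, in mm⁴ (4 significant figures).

Break the section into simple shapes (no overlaps), measuring from the bottom-left corner of the bounding box.
Vertical leg: 14 × 80, A = 1 120 mm², y = 40 mm, Ī = 597 333 mm⁴.
Horizontal leg (remainder): 31 × 14, A = 434 mm², y = 7 mm, Ī = 7088.67 mm⁴.
Centroid: ȳ = ΣA·y / ΣA = 30.7838 mm.
Transfer each piece to the horizontal centroidal axis using Ī + A·d² with d = y − 30.7838:
  vertical leg: d = 9.21622 mm → contributes +692 465 mm⁴
  horizontal leg (remainder): d = -23.7838 mm → contributes +252 589 mm⁴
Total I = 945 053 mm⁴.

Ix ≈ 9.451 × 10⁵ mm⁴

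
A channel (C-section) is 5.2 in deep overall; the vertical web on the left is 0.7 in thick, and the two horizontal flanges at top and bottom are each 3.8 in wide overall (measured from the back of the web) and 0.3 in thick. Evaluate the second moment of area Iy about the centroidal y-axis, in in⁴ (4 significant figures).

Decompose the section into non-overlapping parts with the origin at the bottom-left of its bounding rectangle.
Web: 0.7 × 5.2, A = 3.64 in², x = 0.35 in, Ī = 0.148633 in⁴.
Top flange (beyond web): 3.1 × 0.3, A = 0.93 in², x = 2.25 in, Ī = 0.744775 in⁴.
Bottom flange (beyond web): 3.1 × 0.3, A = 0.93 in², x = 2.25 in, Ī = 0.744775 in⁴.
Centroid: x̄ = ΣA·x / ΣA = 0.992545 in.
Transfer each piece to the centroidal y-axis using Ī + A·d² with d = x − 0.992545:
  web: d = -0.642545 in → contributes +1.65146 in⁴
  top flange (beyond web): d = 1.25745 in → contributes +2.21528 in⁴
  bottom flange (beyond web): d = 1.25745 in → contributes +2.21528 in⁴
Total I = 6.08203 in⁴.

Iy ≈ 6.082 in⁴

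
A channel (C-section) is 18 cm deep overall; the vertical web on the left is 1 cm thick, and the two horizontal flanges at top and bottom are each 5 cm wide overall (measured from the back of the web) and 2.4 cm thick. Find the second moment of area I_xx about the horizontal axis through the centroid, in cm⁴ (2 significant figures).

Split into non-overlapping primitives; take the origin at the lower-left of the bounding box.
Web: 1 × 18, A = 18 cm², y = 9 cm, Ī = 486 cm⁴.
Top flange (beyond web): 4 × 2.4, A = 9.6 cm², y = 16.8 cm, Ī = 4.608 cm⁴.
Bottom flange (beyond web): 4 × 2.4, A = 9.6 cm², y = 1.2 cm, Ī = 4.608 cm⁴.
By symmetry the centroid is at mid-height, ȳ = 9 cm.
Transfer each piece to the horizontal axis through the centroid using Ī + A·d² with d = y − 9:
  web: d = 0 cm → contributes +486 cm⁴
  top flange (beyond web): d = 7.8 cm → contributes +588.7 cm⁴
  bottom flange (beyond web): d = -7.8 cm → contributes +588.7 cm⁴
Total I = 1 663 cm⁴.

I_xx ≈ 1700 cm⁴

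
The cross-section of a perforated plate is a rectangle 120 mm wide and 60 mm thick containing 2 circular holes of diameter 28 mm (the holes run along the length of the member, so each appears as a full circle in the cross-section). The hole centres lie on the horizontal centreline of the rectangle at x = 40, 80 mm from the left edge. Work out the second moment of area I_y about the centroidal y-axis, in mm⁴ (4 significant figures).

I_y ≈ 8.087 × 10⁶ mm⁴

Decompose the section into non-overlapping parts with the origin at the bottom-left of its bounding rectangle.
Plate: 120 × 60, A = 7 200 mm², x = 60 mm, Ī = 8 640 000 mm⁴.
Hole 1 (subtracted): ⌀28, A = 615.752 mm², x = 40 mm, Ī = 30171.9 mm⁴.
Hole 2 (subtracted): ⌀28, A = 615.752 mm², x = 80 mm, Ī = 30171.9 mm⁴.
By symmetry the centroid is at mid-width, x̄ = 60 mm.
Transfer each piece to the centroidal y-axis using Ī + A·d² with d = x − 60:
  plate: d = 0 mm → contributes +8 640 000 mm⁴
  hole 1: d = -20 mm → contributes −276 473 mm⁴
  hole 2: d = 20 mm → contributes −276 473 mm⁴
Total I = 8 087 055 mm⁴.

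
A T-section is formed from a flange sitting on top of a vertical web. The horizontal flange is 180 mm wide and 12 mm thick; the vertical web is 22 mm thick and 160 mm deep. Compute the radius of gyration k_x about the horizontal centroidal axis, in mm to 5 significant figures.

k_x ≈ 55.404 mm

Decompose the section into non-overlapping parts with the origin at the bottom-left of its bounding rectangle.
Flange: 180 × 12, A = 2 160 mm², y = 166 mm, Ī = 25 920 mm⁴.
Web: 22 × 160, A = 3 520 mm², y = 80 mm, Ī = 7 509 333 mm⁴.
Centroid: ȳ = ΣA·y / ΣA = 112.7042 mm.
Transfer each piece to the horizontal centroidal axis using Ī + A·d² with d = y − 112.7042:
  flange: d = 53.29577 mm → contributes +6 161 270 mm⁴
  web: d = -32.70423 mm → contributes +11 274 207 mm⁴
Total I = 17 435 476 mm⁴.
Radius of gyration: k = √(I/A) = √(17 435 476 / 5 680) = 55.40421 mm.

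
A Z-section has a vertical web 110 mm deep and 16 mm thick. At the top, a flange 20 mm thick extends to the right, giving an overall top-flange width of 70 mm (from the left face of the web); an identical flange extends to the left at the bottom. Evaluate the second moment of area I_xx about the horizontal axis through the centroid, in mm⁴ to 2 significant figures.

I_xx ≈ 6.2 × 10⁶ mm⁴

Break the section into simple shapes (no overlaps), measuring from the bottom-left corner of the bounding box.
Web: 16 × 110, A = 1 760 mm², y = 55 mm, Ī = 1 774 667 mm⁴.
Top flange (beyond web): 54 × 20, A = 1 080 mm², y = 100 mm, Ī = 36 000 mm⁴.
Bottom flange (beyond web): 54 × 20, A = 1 080 mm², y = 10 mm, Ī = 36 000 mm⁴.
Centroid: ȳ = ΣA·y / ΣA = 55 mm.
Transfer each piece to the horizontal axis through the centroid using Ī + A·d² with d = y − 55:
  web: d = 0 mm → contributes +1 774 667 mm⁴
  top flange (beyond web): d = 45 mm → contributes +2 223 000 mm⁴
  bottom flange (beyond web): d = -45 mm → contributes +2 223 000 mm⁴
Total I = 6 220 667 mm⁴.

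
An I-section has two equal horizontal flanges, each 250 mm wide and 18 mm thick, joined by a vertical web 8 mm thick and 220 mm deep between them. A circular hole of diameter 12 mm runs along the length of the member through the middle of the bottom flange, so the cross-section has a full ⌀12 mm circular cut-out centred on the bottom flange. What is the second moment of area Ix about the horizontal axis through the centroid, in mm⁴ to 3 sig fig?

Treat the section as a set of non-overlapping primitives; coordinates are from the bounding-box lower-left.
Bottom flange: 250 × 18, A = 4 500 mm², y = 9 mm, Ī = 121 500 mm⁴.
Web: 8 × 220, A = 1 760 mm², y = 128 mm, Ī = 7 098 667 mm⁴.
Top flange: 250 × 18, A = 4 500 mm², y = 247 mm, Ī = 121 500 mm⁴.
Hole (subtracted): ⌀12, A = 113.1 mm², y = 9 mm, Ī = 1017.9 mm⁴.
Centroid: ȳ = ΣA·y / ΣA = 129.26 mm.
Transfer each piece to the horizontal axis through the centroid using Ī + A·d² with d = y − 129.26:
  bottom flange: d = -120.26 mm → contributes +65 207 025 mm⁴
  web: d = -1.2641 mm → contributes +7 101 479 mm⁴
  top flange: d = 117.74 mm → contributes +62 499 356 mm⁴
  hole: d = -120.26 mm → contributes −1 636 796 mm⁴
Total I = 133 171 065 mm⁴.

Ix ≈ 1.33 × 10⁸ mm⁴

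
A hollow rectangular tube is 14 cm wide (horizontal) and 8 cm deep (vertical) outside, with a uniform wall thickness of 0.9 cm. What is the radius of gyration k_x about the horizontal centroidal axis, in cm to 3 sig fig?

k_x ≈ 3.12 cm

Treat the section as a set of non-overlapping primitives; coordinates are from the bounding-box lower-left.
Outer rectangle: 14 × 8, A = 112 cm², y = 4 cm, Ī = 597.33 cm⁴.
Inner void (subtracted): 12.2 × 6.2, A = 75.64 cm², y = 4 cm, Ī = 242.3 cm⁴.
By symmetry the centroid is at mid-height, ȳ = 4 cm.
All pieces are centred on the horizontal centroidal axis, so I = ΣĪ (holes subtracted) = 355.03 cm⁴.
Radius of gyration: k = √(I/A) = √(355.03 / 36.36) = 3.1248 cm.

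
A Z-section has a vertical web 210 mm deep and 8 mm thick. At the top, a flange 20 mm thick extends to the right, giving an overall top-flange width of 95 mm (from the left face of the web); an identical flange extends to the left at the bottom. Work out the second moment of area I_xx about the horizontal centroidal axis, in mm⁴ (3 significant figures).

I_xx ≈ 3.77 × 10⁷ mm⁴

Break the section into simple shapes (no overlaps), measuring from the bottom-left corner of the bounding box.
Web: 8 × 210, A = 1 680 mm², y = 105 mm, Ī = 6 174 000 mm⁴.
Top flange (beyond web): 87 × 20, A = 1 740 mm², y = 200 mm, Ī = 58 000 mm⁴.
Bottom flange (beyond web): 87 × 20, A = 1 740 mm², y = 10 mm, Ī = 58 000 mm⁴.
Centroid: ȳ = ΣA·y / ΣA = 105 mm.
Transfer each piece to the horizontal centroidal axis using Ī + A·d² with d = y − 105:
  web: d = 0 mm → contributes +6 174 000 mm⁴
  top flange (beyond web): d = 95 mm → contributes +15 761 500 mm⁴
  bottom flange (beyond web): d = -95 mm → contributes +15 761 500 mm⁴
Total I = 37 697 000 mm⁴.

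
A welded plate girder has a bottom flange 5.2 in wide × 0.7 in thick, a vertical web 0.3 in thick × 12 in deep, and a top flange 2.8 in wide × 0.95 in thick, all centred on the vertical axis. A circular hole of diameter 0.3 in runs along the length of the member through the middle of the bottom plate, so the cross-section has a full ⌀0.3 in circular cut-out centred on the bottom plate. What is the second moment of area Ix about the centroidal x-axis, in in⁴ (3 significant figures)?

Ix ≈ 296 in⁴

Split into non-overlapping primitives; take the origin at the lower-left of the bounding box.
Bottom plate: 5.2 × 0.7, A = 3.64 in², y = 0.35 in, Ī = 0.14863 in⁴.
Web plate: 0.3 × 12, A = 3.6 in², y = 6.7 in, Ī = 43.2 in⁴.
Top plate: 2.8 × 0.95, A = 2.66 in², y = 13.175 in, Ī = 0.20005 in⁴.
Hole (subtracted): ⌀0.3, A = 0.070686 in², y = 0.35 in, Ī = 0.00039761 in⁴.
Centroid: ȳ = ΣA·y / ΣA = 6.1464 in.
Transfer each piece to the centroidal x-axis using Ī + A·d² with d = y − 6.1464:
  bottom plate: d = -5.7964 in → contributes +122.45 in⁴
  web plate: d = 0.55361 in → contributes +44.303 in⁴
  top plate: d = 7.0286 in → contributes +131.61 in⁴
  hole: d = -5.7964 in → contributes −2.3753 in⁴
Total I = 295.98 in⁴.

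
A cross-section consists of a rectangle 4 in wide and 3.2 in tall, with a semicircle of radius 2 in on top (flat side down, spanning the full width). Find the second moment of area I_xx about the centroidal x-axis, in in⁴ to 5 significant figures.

Split into non-overlapping primitives; take the origin at the lower-left of the bounding box.
Rectangular body: 4 × 3.2, A = 12.8 in², y = 1.6 in, Ī = 10.92267 in⁴.
Semicircular cap: semicircle r = 2, A = 6.283185 in², y = 4.048826 in, Ī = 1.756111 in⁴.
Centroid: ȳ = ΣA·y / ΣA = 2.406282 in.
Transfer each piece to the centroidal x-axis using Ī + A·d² with d = y − 2.406282:
  rectangular body: d = -0.8062821 in → contributes +19.24383 in⁴
  semicircular cap: d = 1.642544 in → contributes +18.70784 in⁴
Total I = 37.95167 in⁴.

I_xx ≈ 37.952 in⁴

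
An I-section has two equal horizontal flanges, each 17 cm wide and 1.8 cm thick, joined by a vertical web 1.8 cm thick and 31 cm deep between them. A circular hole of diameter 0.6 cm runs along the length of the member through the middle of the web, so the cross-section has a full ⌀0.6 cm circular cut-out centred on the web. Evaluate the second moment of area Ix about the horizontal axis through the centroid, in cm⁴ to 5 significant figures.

Decompose the section into non-overlapping parts with the origin at the bottom-left of its bounding rectangle.
Bottom flange: 17 × 1.8, A = 30.6 cm², y = 0.9 cm, Ī = 8.262 cm⁴.
Web: 1.8 × 31, A = 55.8 cm², y = 17.3 cm, Ī = 4468.65 cm⁴.
Top flange: 17 × 1.8, A = 30.6 cm², y = 33.7 cm, Ī = 8.262 cm⁴.
Hole (subtracted): ⌀0.6, A = 0.2827433 cm², y = 17.3 cm, Ī = 0.006361725 cm⁴.
By symmetry the centroid is at mid-height, ȳ = 17.3 cm.
Transfer each piece to the horizontal axis through the centroid using Ī + A·d² with d = y − 17.3:
  bottom flange: d = -16.4 cm → contributes +8238.438 cm⁴
  web: d = 0 cm → contributes +4468.65 cm⁴
  top flange: d = 16.4 cm → contributes +8238.438 cm⁴
  hole: d = 0 cm → contributes −0.006361725 cm⁴
Total I = 20945.52 cm⁴.

Ix ≈ 2.0946 × 10⁴ cm⁴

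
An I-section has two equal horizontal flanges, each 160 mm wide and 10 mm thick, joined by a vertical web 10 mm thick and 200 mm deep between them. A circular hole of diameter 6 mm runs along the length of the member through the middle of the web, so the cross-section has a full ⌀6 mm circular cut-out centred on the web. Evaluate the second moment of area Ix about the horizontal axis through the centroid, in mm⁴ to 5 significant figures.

Split into non-overlapping primitives; take the origin at the lower-left of the bounding box.
Bottom flange: 160 × 10, A = 1 600 mm², y = 5 mm, Ī = 13333.33 mm⁴.
Web: 10 × 200, A = 2 000 mm², y = 110 mm, Ī = 6 666 667 mm⁴.
Top flange: 160 × 10, A = 1 600 mm², y = 215 mm, Ī = 13333.33 mm⁴.
Hole (subtracted): ⌀6, A = 28.27433 mm², y = 110 mm, Ī = 63.61725 mm⁴.
By symmetry the centroid is at mid-height, ȳ = 110 mm.
Transfer each piece to the horizontal axis through the centroid using Ī + A·d² with d = y − 110:
  bottom flange: d = -105 mm → contributes +17 653 333 mm⁴
  web: d = 0 mm → contributes +6 666 667 mm⁴
  top flange: d = 105 mm → contributes +17 653 333 mm⁴
  hole: d = 0 mm → contributes −63.61725 mm⁴
Total I = 41 973 270 mm⁴.

Ix ≈ 4.1973 × 10⁷ mm⁴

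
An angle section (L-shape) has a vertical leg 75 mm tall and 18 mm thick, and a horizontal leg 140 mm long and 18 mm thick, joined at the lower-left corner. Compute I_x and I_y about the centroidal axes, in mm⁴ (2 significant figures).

I_x ≈ 1.4 × 10⁶ mm⁴, I_y ≈ 6.9 × 10⁶ mm⁴

Break the section into simple shapes (no overlaps), measuring from the bottom-left corner of the bounding box.
Vertical leg: 18 × 75, A = 1 350 mm², y = 37.5 mm, Ī = 632 813 mm⁴.
Horizontal leg (remainder): 122 × 18, A = 2 196 mm², y = 9 mm, Ī = 59 292 mm⁴.
Centroid: ȳ = ΣA·y / ΣA = 19.85 mm.
Transfer each piece to the centroidal x-axis using Ī + A·d² with d = y − 19.85:
  vertical leg: d = 17.65 mm → contributes +1 053 356 mm⁴
  horizontal leg (remainder): d = -10.85 mm → contributes +317 823 mm⁴
Total I = 1 371 178 mm⁴.
For the y-axis: x̄ = 52.35 mm.
Repeating about the centroidal y-axis gives I_y = 6 856 821 mm⁴.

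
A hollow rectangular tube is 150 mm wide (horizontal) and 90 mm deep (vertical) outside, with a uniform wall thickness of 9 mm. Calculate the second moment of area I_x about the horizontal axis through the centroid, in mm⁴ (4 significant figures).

I_x ≈ 5.007 × 10⁶ mm⁴

Decompose the section into non-overlapping parts with the origin at the bottom-left of its bounding rectangle.
Outer rectangle: 150 × 90, A = 13 500 mm², y = 45 mm, Ī = 9 112 500 mm⁴.
Inner void (subtracted): 132 × 72, A = 9 504 mm², y = 45 mm, Ī = 4 105 728 mm⁴.
By symmetry the centroid is at mid-height, ȳ = 45 mm.
All pieces are centred on the horizontal axis through the centroid, so I = ΣĪ (holes subtracted) = 5 006 772 mm⁴.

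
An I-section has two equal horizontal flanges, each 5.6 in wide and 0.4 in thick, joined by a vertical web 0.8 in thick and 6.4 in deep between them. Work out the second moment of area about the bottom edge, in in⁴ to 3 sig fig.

I_base ≈ 194 in⁴

Split into non-overlapping primitives; take the origin at the lower-left of the bounding box.
Bottom flange: 5.6 × 0.4, A = 2.24 in², y = 0.2 in, Ī = 0.029867 in⁴.
Web: 0.8 × 6.4, A = 5.12 in², y = 3.6 in, Ī = 17.476 in⁴.
Top flange: 5.6 × 0.4, A = 2.24 in², y = 7 in, Ī = 0.029867 in⁴.
Transfer each piece to a horizontal axis along the bottom face using Ī + A·d² with d = y − 0:
  bottom flange: d = 0.2 in → contributes +0.11947 in⁴
  web: d = 3.6 in → contributes +83.831 in⁴
  top flange: d = 7 in → contributes +109.79 in⁴
Total I = 193.74 in⁴.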